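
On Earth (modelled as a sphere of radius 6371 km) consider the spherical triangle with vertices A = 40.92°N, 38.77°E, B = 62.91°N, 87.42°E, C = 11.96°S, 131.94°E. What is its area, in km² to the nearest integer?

Side lengths (central angles): a = 1.4372, b = 1.7483, c = 0.6258 rad; semiperimeter s = 1.9057.
By l'Huilier's theorem, tan(E/4) = √[tan(s/2) tan((s−a)/2) tan((s−b)/2) tan((s−c)/2)], giving spherical excess E = 0.5578 rad.
Area = E·R² = 0.5578 × (6371)² ≈ 22642332 km².

22642332 km²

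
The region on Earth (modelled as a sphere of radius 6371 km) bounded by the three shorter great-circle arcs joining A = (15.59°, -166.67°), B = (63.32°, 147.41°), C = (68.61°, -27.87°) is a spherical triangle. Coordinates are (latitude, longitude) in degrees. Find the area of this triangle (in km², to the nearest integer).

18164263 km²

Side lengths (central angles): a = 0.8382, b = 1.5849, c = 0.9992 rad; semiperimeter s = 1.7111.
By l'Huilier's theorem, tan(E/4) = √[tan(s/2) tan((s−a)/2) tan((s−b)/2) tan((s−c)/2)], giving spherical excess E = 0.4475 rad.
Area = E·R² = 0.4475 × (6371)² ≈ 18164263 km².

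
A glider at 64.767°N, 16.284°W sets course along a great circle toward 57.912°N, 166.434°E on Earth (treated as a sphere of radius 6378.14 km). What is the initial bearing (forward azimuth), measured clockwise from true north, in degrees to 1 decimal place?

358.3°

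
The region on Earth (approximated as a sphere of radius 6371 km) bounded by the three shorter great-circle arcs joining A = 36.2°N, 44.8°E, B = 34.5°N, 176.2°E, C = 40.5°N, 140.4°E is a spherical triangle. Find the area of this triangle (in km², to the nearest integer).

Side lengths (central angles): a = 0.5030, b = 1.2412, c = 1.6763 rad; semiperimeter s = 1.7102.
By l'Huilier's theorem, tan(E/4) = √[tan(s/2) tan((s−a)/2) tan((s−b)/2) tan((s−c)/2)], giving spherical excess E = 0.2267 rad.
Area = E·R² = 0.2267 × (6371)² ≈ 9201048 km².

9201048 km²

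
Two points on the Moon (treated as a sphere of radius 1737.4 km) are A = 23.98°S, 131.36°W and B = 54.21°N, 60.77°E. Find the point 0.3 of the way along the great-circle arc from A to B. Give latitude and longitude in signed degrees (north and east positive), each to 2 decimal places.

The central angle between A and B is δ = 2.5907 rad.
With f = 0.3, the slerp weights are sin((1−f)δ)/sin δ = 1.8545 and sin(fδ)/sin δ = 1.3399.
Weighted sum of the unit vectors: (1.8545)·(-0.6038,-0.6858,-0.4064) + (1.3399)·(0.2856,0.5103,0.8112) = (-0.7371, -0.5880, 0.3331).
Converting back: φ = atan2(z, √(x²+y²)) = 19.46°, λ = atan2(y, x) = -141.42°.

19.46°, -141.42°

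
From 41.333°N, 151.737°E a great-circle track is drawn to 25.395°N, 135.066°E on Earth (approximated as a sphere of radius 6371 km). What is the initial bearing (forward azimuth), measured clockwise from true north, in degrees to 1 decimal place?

Δλ = -16.671° = -0.2910 rad.
y = sin Δλ · cos φ₂ = (-0.2869)(0.9034) = -0.2592
x = cos φ₁ sin φ₂ − sin φ₁ cos φ₂ cos Δλ = (0.7509)(0.4289) − (0.6604)(0.9034)(0.9580) = -0.2495
θ = atan2(y, x) = -133.91°; adding 360° gives 226.1°.

226.1°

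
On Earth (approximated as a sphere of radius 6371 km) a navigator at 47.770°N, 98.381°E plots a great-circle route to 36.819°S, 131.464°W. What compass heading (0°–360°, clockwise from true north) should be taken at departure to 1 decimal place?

91.9°

With φ₁ = 0.8337, φ₂ = -0.6426, Δλ = 2.2716 rad, the forward-azimuth formula gives
θ = atan2( sin Δλ cos φ₂ , cos φ₁ sin φ₂ − sin φ₁ cos φ₂ cos Δλ ) = atan2(0.6118, -0.0205) = 91.92°.
So the initial bearing is 91.9°.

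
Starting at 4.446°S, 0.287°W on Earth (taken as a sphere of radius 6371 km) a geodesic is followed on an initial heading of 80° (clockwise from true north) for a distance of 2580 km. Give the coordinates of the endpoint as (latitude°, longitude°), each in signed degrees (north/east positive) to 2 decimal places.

-0.17°, 22.54°

Angular distance δ = d/R = 2580/6371 = 0.40496 rad; initial bearing θ = 1.3963 rad.
sin φ₂ = sin φ₁ cos δ + cos φ₁ sin δ cos θ = (-0.0775)(0.9191) + (0.9970)(0.3940)(0.1736) = -0.0030, so φ₂ = -0.17°.
Δλ = atan2(sin θ sin δ cos φ₁, cos δ − sin φ₁ sin φ₂) = atan2(0.3868, 0.9189) = 22.830°.
λ₂ = -0.287° + 22.830° = 22.54°.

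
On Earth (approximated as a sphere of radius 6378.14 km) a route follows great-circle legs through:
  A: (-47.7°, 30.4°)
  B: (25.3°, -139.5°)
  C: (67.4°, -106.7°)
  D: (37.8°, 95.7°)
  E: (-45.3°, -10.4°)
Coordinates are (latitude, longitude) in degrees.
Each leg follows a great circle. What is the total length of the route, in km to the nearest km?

44799 km

Leg A→B: central angle 2.7266 rad, distance 17390.6 km.
Leg B→C: central angle 0.8140 rad, distance 5191.9 km.
Leg C→D: central angle 1.2817 rad, distance 8174.8 km.
Leg D→E: central angle 2.2016 rad, distance 14042.0 km.
Total: 17390.6 + 5191.9 + 8174.8 + 14042.0 ≈ 44799 km.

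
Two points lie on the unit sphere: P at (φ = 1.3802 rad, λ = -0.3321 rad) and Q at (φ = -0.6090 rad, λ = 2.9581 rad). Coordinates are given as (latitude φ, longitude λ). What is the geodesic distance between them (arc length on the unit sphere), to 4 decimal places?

With latitudes φ₁ = 79.080°, φ₂ = -34.893° and longitude difference Δλ = -171.485°:
Haversine: a = sin²(Δφ/2) + cos φ₁ cos φ₂ sin²(Δλ/2) = 0.7032 + (0.1894)(0.8202)(0.9945) = 0.85768.
Central angle c = 2·arcsin(√a) = 2.36794 rad.
On the unit sphere the arc length equals the central angle: 2.3679.

2.3679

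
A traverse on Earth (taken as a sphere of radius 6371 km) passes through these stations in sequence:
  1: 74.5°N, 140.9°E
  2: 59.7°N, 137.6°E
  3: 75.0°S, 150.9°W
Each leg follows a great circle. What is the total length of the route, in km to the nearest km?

Leg 1→2: central angle 0.2592 rad, distance 1651.3 km.
Leg 2→3: central angle 2.4858 rad, distance 15836.8 km.
Total: 1651.3 + 15836.8 ≈ 17488 km.

17488 km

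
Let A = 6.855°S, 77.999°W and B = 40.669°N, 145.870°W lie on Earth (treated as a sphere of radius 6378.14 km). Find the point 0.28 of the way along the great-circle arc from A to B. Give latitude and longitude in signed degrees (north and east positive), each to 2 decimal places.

8.44°, -93.69°

The central angle between A and B is δ = 1.3634 rad.
With f = 0.28, the slerp weights are sin((1−f)δ)/sin δ = 0.8496 and sin(fδ)/sin δ = 0.3807.
Weighted sum of the unit vectors: (0.8496)·(0.2064,-0.9712,-0.1194) + (0.3807)·(-0.6279,-0.4256,0.6517) = (-0.0636, -0.9871, 0.1467).
Converting back: φ = atan2(z, √(x²+y²)) = 8.44°, λ = atan2(y, x) = -93.69°.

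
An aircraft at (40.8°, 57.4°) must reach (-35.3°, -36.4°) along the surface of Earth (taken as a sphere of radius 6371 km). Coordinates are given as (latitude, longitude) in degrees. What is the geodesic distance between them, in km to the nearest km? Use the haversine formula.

With latitudes φ₁ = 40.800°, φ₂ = -35.300° and longitude difference Δλ = -93.800°:
Haversine: a = sin²(Δφ/2) + cos φ₁ cos φ₂ sin²(Δλ/2) = 0.3799 + (0.7570)(0.8161)(0.5331) = 0.70926.
Central angle c = 2·arcsin(√a) = 2.00262 rad.
Distance = R·c = 6371 × 2.0026 ≈ 12759 km.

12759 km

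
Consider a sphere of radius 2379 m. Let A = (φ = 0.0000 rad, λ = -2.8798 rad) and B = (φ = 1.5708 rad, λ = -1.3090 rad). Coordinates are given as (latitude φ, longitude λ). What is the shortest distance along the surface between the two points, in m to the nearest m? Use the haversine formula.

3737 m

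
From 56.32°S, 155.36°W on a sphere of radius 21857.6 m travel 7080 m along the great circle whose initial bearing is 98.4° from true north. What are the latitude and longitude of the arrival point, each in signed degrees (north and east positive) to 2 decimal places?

-54.55°, -122.48°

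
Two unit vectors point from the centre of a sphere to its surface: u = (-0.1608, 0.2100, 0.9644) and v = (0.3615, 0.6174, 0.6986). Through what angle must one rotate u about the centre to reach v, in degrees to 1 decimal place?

41.8°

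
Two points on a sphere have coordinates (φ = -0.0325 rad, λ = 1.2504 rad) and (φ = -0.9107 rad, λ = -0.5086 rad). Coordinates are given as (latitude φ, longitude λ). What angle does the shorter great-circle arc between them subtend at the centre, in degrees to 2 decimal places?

With latitudes φ₁ = -1.862°, φ₂ = -52.179° and longitude difference Δλ = -100.783°:
cos c = sin φ₁ sin φ₂ + cos φ₁ cos φ₂ cos Δλ = (-0.0325)(-0.7899) + (0.9995)(0.6132)(-0.1871) = -0.08900,
so c = arccos(-0.08900) = 1.65991 rad.
So the angular separation is 95.11°.

95.11°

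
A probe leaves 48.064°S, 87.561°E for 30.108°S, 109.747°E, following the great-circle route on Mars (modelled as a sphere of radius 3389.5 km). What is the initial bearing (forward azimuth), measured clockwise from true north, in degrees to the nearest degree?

With φ₁ = -0.8389, φ₂ = -0.5255, Δλ = 0.3872 rad, the forward-azimuth formula gives
θ = atan2( sin Δλ cos φ₂ , cos φ₁ sin φ₂ − sin φ₁ cos φ₂ cos Δλ ) = atan2(0.3267, 0.2606) = 51.41°.
So the initial bearing is 51°.

51°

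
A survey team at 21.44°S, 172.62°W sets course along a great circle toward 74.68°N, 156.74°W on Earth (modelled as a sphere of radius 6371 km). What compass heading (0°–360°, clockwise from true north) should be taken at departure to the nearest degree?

Δλ = 15.880° = 0.2772 rad.
y = sin Δλ · cos φ₂ = (0.2736)(0.2642) = 0.0723
x = cos φ₁ sin φ₂ − sin φ₁ cos φ₂ cos Δλ = (0.9308)(0.9645) − (-0.3655)(0.2642)(0.9618) = 0.9906
θ = atan2(y, x) = 4.17°, so the bearing is 4°.

4°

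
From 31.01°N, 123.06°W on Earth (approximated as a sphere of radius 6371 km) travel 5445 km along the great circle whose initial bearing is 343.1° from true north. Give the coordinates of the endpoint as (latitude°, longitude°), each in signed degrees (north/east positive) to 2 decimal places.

73.10°, -172.03°

Angular distance δ = d/R = 5445/6371 = 0.85465 rad; initial bearing θ = 5.9882 rad.
sin φ₂ = sin φ₁ cos δ + cos φ₁ sin δ cos θ = (0.5152)(0.6565) + (0.8571)(0.7543)(0.9568) = 0.9568, so φ₂ = 73.10°.
Δλ = atan2(sin θ sin δ cos φ₁, cos δ − sin φ₁ sin φ₂) = atan2(-0.1879, 0.1635) = -48.973°.
λ₂ = -123.060° − 48.973° = -172.03°.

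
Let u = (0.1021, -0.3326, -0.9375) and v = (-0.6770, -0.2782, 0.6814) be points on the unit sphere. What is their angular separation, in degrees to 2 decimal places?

u·v = -0.6154; |u| = 1.0000, |v| = 1.0000.
cos θ = (u·v)/(|u||v|) = -0.6154, so θ = 127.98°.

127.98°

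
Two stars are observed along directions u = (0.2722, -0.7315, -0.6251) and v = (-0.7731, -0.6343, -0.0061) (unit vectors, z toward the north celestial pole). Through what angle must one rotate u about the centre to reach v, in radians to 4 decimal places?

u·v = 0.2574; |u| = 1.0000, |v| = 1.0000.
cos θ = (u·v)/(|u||v|) = 0.2574, so θ = 1.3105 rad.

1.3105 rad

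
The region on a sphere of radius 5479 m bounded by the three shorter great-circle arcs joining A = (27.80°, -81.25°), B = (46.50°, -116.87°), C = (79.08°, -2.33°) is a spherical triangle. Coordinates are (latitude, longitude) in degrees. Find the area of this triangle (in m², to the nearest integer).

Side lengths (central angles): a = 0.8525, b = 1.0585, c = 0.5858 rad; semiperimeter s = 1.2484.
By l'Huilier's theorem, tan(E/4) = √[tan(s/2) tan((s−a)/2) tan((s−b)/2) tan((s−c)/2)], giving spherical excess E = 0.2747 rad.
Area = E·R² = 0.2747 × (5479)² ≈ 8247690 m².

8247690 m²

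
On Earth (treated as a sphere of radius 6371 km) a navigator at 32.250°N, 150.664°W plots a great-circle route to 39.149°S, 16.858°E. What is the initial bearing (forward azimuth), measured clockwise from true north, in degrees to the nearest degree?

128°

With φ₁ = 0.5629, φ₂ = -0.6833, Δλ = 2.9238 rad, the forward-azimuth formula gives
θ = atan2( sin Δλ cos φ₂ , cos φ₁ sin φ₂ − sin φ₁ cos φ₂ cos Δλ ) = atan2(0.1676, -0.1299) = 127.78°.
So the initial bearing is 128°.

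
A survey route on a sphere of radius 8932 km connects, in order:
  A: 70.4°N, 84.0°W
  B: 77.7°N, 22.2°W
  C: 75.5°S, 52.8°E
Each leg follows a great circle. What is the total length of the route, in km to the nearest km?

Leg A→B: central angle 0.3038 rad, distance 2713.7 km.
Leg B→C: central angle 2.7710 rad, distance 24750.7 km.
Total: 2713.7 + 24750.7 ≈ 27464 km.

27464 km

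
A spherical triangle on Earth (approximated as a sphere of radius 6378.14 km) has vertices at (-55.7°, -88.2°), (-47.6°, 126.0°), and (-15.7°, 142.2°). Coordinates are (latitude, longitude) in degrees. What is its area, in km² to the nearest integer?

16105602 km²

Side lengths (central angles): a = 0.6038, b = 1.6934, c = 1.2705 rad; semiperimeter s = 1.7838.
By l'Huilier's theorem, tan(E/4) = √[tan(s/2) tan((s−a)/2) tan((s−b)/2) tan((s−c)/2)], giving spherical excess E = 0.3959 rad.
Area = E·R² = 0.3959 × (6378.14)² ≈ 16105602 km².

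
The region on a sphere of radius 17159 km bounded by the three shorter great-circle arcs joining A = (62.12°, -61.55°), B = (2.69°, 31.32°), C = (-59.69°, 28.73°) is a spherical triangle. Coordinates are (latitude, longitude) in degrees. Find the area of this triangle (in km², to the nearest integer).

320524686 km²

Side lengths (central angles): a = 1.0893, b = 2.4407, c = 1.5527 rad; semiperimeter s = 2.5413.
By l'Huilier's theorem, tan(E/4) = √[tan(s/2) tan((s−a)/2) tan((s−b)/2) tan((s−c)/2)], giving spherical excess E = 1.0886 rad.
Area = E·R² = 1.0886 × (17159)² ≈ 320524686 km².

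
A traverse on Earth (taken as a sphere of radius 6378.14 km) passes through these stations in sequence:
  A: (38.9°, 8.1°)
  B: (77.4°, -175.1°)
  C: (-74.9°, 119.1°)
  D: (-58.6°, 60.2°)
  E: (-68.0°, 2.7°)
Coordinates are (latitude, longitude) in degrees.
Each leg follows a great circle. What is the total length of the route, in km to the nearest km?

30432 km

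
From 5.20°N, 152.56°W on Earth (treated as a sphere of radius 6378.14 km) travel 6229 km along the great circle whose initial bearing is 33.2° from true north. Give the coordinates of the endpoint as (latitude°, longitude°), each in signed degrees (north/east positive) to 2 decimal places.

47.84°, -110.03°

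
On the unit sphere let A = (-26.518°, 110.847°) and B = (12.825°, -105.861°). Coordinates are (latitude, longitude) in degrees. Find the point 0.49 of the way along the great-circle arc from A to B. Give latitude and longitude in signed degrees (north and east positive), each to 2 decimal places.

Central angle δ = 2.4957 rad. Interpolating on the sphere with fraction f = 0.49:
P = [sin((1−f)δ)·A + sin(fδ)·B] / sin δ = 1.5881·A + 1.5618·B in Cartesian coordinates,
giving P = (-0.9219, -0.1369, -0.3624), i.e. latitude -21.25°, longitude -171.56°.

-21.25°, -171.56°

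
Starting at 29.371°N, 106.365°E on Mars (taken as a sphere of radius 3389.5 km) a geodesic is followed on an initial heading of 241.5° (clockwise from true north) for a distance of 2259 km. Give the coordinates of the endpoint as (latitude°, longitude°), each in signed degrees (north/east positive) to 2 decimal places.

Angular distance δ = d/R = 2259/3389.5 = 0.66647 rad; initial bearing θ = 4.2150 rad.
sin φ₂ = sin φ₁ cos δ + cos φ₁ sin δ cos θ = (0.4905)(0.7860) + (0.8715)(0.6182)(-0.4772) = 0.1284, so φ₂ = 7.38°.
Δλ = atan2(sin θ sin δ cos φ₁, cos δ − sin φ₁ sin φ₂) = atan2(-0.4735, 0.7230) = -33.219°.
λ₂ = 106.365° − 33.219° = 73.15°.

7.38°, 73.15°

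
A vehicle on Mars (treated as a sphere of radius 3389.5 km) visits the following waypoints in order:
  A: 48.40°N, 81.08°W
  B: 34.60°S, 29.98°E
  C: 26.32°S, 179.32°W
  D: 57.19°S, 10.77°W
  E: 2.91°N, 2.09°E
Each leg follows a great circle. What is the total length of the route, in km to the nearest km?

Leg A→B: central angle 2.2408 rad, distance 7595.3 km.
Leg B→C: central angle 1.9732 rad, distance 6688.2 km.
Leg C→D: central angle 1.6743 rad, distance 5675.2 km.
Leg D→E: central angle 1.0645 rad, distance 3608.2 km.
Total: 7595.3 + 6688.2 + 5675.2 + 3608.2 ≈ 23567 km.

23567 km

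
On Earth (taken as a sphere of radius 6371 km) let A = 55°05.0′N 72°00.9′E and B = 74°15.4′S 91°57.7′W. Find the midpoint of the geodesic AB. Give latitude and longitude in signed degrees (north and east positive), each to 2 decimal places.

-23.97°, 58.50°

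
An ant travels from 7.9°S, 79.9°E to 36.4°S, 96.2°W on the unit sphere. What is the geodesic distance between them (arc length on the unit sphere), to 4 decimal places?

In radians: φ₁ = -0.1379, φ₂ = -0.6353, Δλ = -176.100° = -3.0735 rad.
cos c = sin φ₁ sin φ₂ + cos φ₁ cos φ₂ cos Δλ = (-0.1374)(-0.5934) + (0.9905)(0.8049)(-0.9977) = -0.71385,
so c = arccos(-0.71385) = 2.36577 rad.
On the unit sphere the arc length equals the central angle: 2.3658.

2.3658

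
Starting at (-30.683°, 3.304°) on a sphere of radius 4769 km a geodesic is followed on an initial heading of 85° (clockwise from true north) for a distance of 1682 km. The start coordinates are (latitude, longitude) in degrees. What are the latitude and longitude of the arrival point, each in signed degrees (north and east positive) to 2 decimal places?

-26.94°, 26.01°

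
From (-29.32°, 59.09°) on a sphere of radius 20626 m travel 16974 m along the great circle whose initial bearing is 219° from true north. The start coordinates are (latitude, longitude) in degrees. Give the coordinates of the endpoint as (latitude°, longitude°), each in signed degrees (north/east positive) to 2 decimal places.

-56.08°, 3.32°

Angular distance δ = d/R = 16974/20626 = 0.82294 rad; initial bearing θ = 3.8223 rad.
sin φ₂ = sin φ₁ cos δ + cos φ₁ sin δ cos θ = (-0.4897)(0.6801) + (0.8719)(0.7331)(-0.7771) = -0.8298, so φ₂ = -56.08°.
Δλ = atan2(sin θ sin δ cos φ₁, cos δ − sin φ₁ sin φ₂) = atan2(-0.4023, 0.2737) = -55.767°.
λ₂ = 59.090° − 55.767° = 3.32°.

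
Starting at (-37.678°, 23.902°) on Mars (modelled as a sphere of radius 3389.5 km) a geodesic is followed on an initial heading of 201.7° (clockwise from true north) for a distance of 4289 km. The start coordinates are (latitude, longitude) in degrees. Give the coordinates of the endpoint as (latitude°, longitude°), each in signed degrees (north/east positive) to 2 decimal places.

-62.27°, -106.83°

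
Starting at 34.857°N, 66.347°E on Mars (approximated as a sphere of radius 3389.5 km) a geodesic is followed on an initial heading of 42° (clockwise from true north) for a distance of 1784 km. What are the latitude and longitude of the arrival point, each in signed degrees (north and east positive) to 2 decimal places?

Angular distance δ = d/R = 1784/3389.5 = 0.52633 rad; initial bearing θ = 0.7330 rad.
sin φ₂ = sin φ₁ cos δ + cos φ₁ sin δ cos θ = (0.5715)(0.8647) + (0.8206)(0.5024)(0.7431) = 0.8005, so φ₂ = 53.18°.
Δλ = atan2(sin θ sin δ cos φ₁, cos δ − sin φ₁ sin φ₂) = atan2(0.2758, 0.4071) = 34.118°.
λ₂ = 66.347° + 34.118° = 100.47°.

53.18°, 100.47°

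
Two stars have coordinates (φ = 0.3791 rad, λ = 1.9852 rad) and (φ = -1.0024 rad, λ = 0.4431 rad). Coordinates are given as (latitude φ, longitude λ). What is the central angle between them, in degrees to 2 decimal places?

With latitudes φ₁ = 21.721°, φ₂ = -57.433° and longitude difference Δλ = -88.356°:
cos c = sin φ₁ sin φ₂ + cos φ₁ cos φ₂ cos Δλ = (0.3701)(-0.8428) + (0.9290)(0.5383)(0.0287) = -0.29755,
so c = arccos(-0.29755) = 1.87292 rad.
So the angular separation is 107.31°.

107.31°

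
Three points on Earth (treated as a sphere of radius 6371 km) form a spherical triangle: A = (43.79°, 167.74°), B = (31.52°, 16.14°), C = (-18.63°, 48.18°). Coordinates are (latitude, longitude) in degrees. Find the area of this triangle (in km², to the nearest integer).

59456502 km²

Side lengths (central angles): a = 1.0266, b = 2.1634, c = 1.7513 rad; semiperimeter s = 2.4707.
By l'Huilier's theorem, tan(E/4) = √[tan(s/2) tan((s−a)/2) tan((s−b)/2) tan((s−c)/2)], giving spherical excess E = 1.4648 rad.
Area = E·R² = 1.4648 × (6371)² ≈ 59456502 km².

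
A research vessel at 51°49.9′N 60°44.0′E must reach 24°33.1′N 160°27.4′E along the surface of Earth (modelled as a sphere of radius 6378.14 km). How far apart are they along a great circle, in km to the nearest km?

8527 km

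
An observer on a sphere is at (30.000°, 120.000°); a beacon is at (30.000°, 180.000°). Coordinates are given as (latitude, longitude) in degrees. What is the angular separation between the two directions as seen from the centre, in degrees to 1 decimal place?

51.3°

In radians: φ₁ = 0.5236, φ₂ = 0.5236, Δλ = 60.000° = 1.0472 rad.
cos c = sin φ₁ sin φ₂ + cos φ₁ cos φ₂ cos Δλ = (0.5000)(0.5000) + (0.8660)(0.8660)(0.5000) = 0.62500,
so c = arccos(0.62500) = 0.89566 rad.
So the angular separation is 51.3°.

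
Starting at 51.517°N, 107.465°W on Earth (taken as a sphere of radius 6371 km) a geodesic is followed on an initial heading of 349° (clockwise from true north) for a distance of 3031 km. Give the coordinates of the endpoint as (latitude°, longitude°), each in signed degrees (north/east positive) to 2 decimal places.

Angular distance δ = d/R = 3031/6371 = 0.47575 rad; initial bearing θ = 6.0912 rad.
sin φ₂ = sin φ₁ cos δ + cos φ₁ sin δ cos θ = (0.7828)(0.8889) + (0.6223)(0.4580)(0.9816) = 0.9756, so φ₂ = 77.33°.
Δλ = atan2(sin θ sin δ cos φ₁, cos δ − sin φ₁ sin φ₂) = atan2(-0.0544, 0.1252) = -23.473°.
λ₂ = -107.465° − 23.473° = -130.94°.

77.33°, -130.94°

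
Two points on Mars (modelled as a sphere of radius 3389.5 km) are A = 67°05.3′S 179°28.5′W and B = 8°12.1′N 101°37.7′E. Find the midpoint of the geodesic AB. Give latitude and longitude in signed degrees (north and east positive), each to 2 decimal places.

The central angle between A and B is δ = 1.6280 rad.
With f = 0.5, the slerp weights are sin((1−f)δ)/sin δ = 0.7282 and sin(fδ)/sin δ = 0.7282.
Weighted sum of the unit vectors: (0.7282)·(-0.3893,-0.0036,-0.9211) + (0.7282)·(-0.1995,0.9695,0.1427) = (-0.4288, 0.7034, -0.5669).
Converting back: φ = atan2(z, √(x²+y²)) = -34.53°, λ = atan2(y, x) = 121.37°.

-34.53°, 121.37°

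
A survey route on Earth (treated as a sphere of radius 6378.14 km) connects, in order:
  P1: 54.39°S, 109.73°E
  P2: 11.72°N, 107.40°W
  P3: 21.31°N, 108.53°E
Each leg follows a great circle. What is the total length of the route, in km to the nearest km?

28939 km

Leg P1→P2: central angle 2.2391 rad, distance 14281.5 km.
Leg P2→P3: central angle 2.2981 rad, distance 14657.3 km.
Total: 14281.5 + 14657.3 ≈ 28939 km.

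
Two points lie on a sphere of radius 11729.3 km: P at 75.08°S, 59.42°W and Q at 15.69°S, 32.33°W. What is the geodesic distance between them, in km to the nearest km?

In radians: φ₁ = -1.3104, φ₂ = -0.2738, Δλ = 27.090° = 0.4728 rad.
cos c = sin φ₁ sin φ₂ + cos φ₁ cos φ₂ cos Δλ = (-0.9663)(-0.2704) + (0.2575)(0.9627)(0.8903) = 0.48200,
so c = arccos(0.48200) = 1.06786 rad.
Distance = R·c = 11729.3 × 1.0679 ≈ 12525 km.

12525 km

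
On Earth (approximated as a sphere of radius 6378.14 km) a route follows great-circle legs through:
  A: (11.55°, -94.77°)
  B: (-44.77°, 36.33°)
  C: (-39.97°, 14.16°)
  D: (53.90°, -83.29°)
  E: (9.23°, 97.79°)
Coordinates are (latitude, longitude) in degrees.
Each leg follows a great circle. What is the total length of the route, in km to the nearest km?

42958 km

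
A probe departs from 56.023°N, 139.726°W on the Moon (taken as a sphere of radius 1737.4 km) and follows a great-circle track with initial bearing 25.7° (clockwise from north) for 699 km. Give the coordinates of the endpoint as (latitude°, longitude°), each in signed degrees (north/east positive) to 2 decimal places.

Angular distance δ = d/R = 699/1737.4 = 0.40233 rad; initial bearing θ = 0.4485 rad.
sin φ₂ = sin φ₁ cos δ + cos φ₁ sin δ cos θ = (0.8293)(0.9202) + (0.5589)(0.3916)(0.9011) = 0.9602, so φ₂ = 73.79°.
Δλ = atan2(sin θ sin δ cos φ₁, cos δ − sin φ₁ sin φ₂) = atan2(0.0949, 0.1239) = 37.455°.
λ₂ = -139.726° + 37.455° = -102.27°.

73.79°, -102.27°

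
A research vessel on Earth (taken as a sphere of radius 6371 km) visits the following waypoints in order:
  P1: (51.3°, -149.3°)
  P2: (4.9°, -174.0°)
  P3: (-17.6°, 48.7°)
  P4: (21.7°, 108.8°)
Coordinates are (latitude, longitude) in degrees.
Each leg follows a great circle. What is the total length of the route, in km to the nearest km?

Leg P1→P2: central angle 0.8859 rad, distance 5643.8 km.
Leg P2→P3: central angle 2.3801 rad, distance 15163.4 km.
Leg P3→P4: central angle 1.2348 rad, distance 7867.1 km.
Total: 5643.8 + 15163.4 + 7867.1 ≈ 28674 km.

28674 km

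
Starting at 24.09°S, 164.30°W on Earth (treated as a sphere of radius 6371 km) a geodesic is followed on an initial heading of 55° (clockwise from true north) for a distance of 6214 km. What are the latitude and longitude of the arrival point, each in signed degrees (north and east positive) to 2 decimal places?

11.80°, -120.45°

Angular distance δ = d/R = 6214/6371 = 0.97536 rad; initial bearing θ = 0.9599 rad.
sin φ₂ = sin φ₁ cos δ + cos φ₁ sin δ cos θ = (-0.4082)(0.5609) + (0.9129)(0.8279)(0.5736) = 0.2046, so φ₂ = 11.80°.
Δλ = atan2(sin θ sin δ cos φ₁, cos δ − sin φ₁ sin φ₂) = atan2(0.6191, 0.6444) = 43.855°.
λ₂ = -164.300° + 43.855° = -120.45°.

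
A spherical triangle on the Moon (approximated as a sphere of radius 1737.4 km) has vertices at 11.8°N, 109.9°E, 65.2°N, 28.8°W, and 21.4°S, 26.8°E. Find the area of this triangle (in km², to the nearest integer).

5362945 km²

Side lengths (central angles): a = 1.6816, b = 1.5359, c = 1.6939 rad; semiperimeter s = 2.4557.
By l'Huilier's theorem, tan(E/4) = √[tan(s/2) tan((s−a)/2) tan((s−b)/2) tan((s−c)/2)], giving spherical excess E = 1.7767 rad.
Area = E·R² = 1.7767 × (1737.4)² ≈ 5362945 km².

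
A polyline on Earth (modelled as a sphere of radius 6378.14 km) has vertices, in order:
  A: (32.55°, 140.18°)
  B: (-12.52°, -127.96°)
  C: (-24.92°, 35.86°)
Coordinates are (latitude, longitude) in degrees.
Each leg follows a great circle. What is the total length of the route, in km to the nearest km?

Leg A→B: central angle 1.7146 rad, distance 10936.2 km.
Leg B→C: central angle 2.4325 rad, distance 15514.5 km.
Total: 10936.2 + 15514.5 ≈ 26451 km.

26451 km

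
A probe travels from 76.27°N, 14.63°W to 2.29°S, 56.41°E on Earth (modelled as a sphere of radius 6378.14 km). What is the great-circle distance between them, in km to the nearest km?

With latitudes φ₁ = 76.270°, φ₂ = -2.290° and longitude difference Δλ = 71.040°:
Haversine: a = sin²(Δφ/2) + cos φ₁ cos φ₂ sin²(Δλ/2) = 0.4008 + (0.2373)(0.9992)(0.3375) = 0.48088.
Central angle c = 2·arcsin(√a) = 1.53255 rad.
Distance = R·c = 6378.14 × 1.5325 ≈ 9775 km.

9775 km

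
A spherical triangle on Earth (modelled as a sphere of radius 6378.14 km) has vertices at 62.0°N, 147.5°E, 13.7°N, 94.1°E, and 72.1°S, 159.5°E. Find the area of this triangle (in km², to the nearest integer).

57476810 km²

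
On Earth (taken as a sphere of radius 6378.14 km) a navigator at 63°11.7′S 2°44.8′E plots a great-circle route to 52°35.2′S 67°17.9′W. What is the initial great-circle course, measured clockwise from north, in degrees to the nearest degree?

With φ₁ = -1.1030, φ₂ = -0.9178, Δλ = -1.2225 rad, the forward-azimuth formula gives
θ = atan2( sin Δλ cos φ₂ , cos φ₁ sin φ₂ − sin φ₁ cos φ₂ cos Δλ ) = atan2(-0.5711, -0.1731) = -106.86°.
Adding 360° brings this into [0°, 360°): 253°.

253°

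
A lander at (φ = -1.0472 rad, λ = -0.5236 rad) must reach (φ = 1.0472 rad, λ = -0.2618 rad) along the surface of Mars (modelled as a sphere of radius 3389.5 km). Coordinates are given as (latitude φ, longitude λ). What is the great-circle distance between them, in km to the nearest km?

With latitudes φ₁ = -60.000°, φ₂ = 60.000° and longitude difference Δλ = 15.000°:
cos c = sin φ₁ sin φ₂ + cos φ₁ cos φ₂ cos Δλ = (-0.8660)(0.8660) + (0.5000)(0.5000)(0.9659) = -0.50852,
so c = arccos(-0.50852) = 2.10426 rad.
Distance = R·c = 3389.5 × 2.1043 ≈ 7132 km.

7132 km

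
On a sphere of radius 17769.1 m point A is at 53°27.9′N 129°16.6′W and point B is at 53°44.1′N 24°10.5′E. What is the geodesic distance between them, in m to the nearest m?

Let φ₁ = 0.9331 rad, φ₂ = 0.9379 rad, and Δλ = 2.6782 rad.
cos c = sin φ₁ sin φ₂ + cos φ₁ cos φ₂ cos Δλ = (0.8035)(0.8063) + (0.5953)(0.5915)(-0.8946) = 0.33284,
so c = arccos(0.33284) = 1.23148 rad.
Distance = R·c = 17769.1 × 1.2315 ≈ 21882 m.

21882 m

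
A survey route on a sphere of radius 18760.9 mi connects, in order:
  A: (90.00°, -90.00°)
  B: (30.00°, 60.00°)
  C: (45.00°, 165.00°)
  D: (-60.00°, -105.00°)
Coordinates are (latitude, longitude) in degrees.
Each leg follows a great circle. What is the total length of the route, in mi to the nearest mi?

87267 mi

Leg A→B: central angle 1.0472 rad, distance 19646.4 mi.
Leg B→C: central angle 1.3745 rad, distance 25786.4 mi.
Leg C→D: central angle 2.2299 rad, distance 41834.1 mi.
Total: 19646.4 + 25786.4 + 41834.1 ≈ 87267 mi.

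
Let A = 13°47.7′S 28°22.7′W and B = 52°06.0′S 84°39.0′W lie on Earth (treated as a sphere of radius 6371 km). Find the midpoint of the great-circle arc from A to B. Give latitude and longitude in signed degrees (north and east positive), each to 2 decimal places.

-36.12°, -49.65°

Central angle δ = 1.0246 rad. Interpolating on the sphere with fraction f = 0.5:
P = [sin((1−f)δ)·A + sin(fδ)·B] / sin δ = 0.5737·A + 0.5737·B in Cartesian coordinates,
giving P = (0.5230, -0.6156, -0.5894), i.e. latitude -36.12°, longitude -49.65°.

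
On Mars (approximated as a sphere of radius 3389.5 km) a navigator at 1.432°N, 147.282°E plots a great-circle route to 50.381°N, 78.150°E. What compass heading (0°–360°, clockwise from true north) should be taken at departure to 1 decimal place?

With φ₁ = 0.0250, φ₂ = 0.8793, Δλ = -1.2066 rad, the forward-azimuth formula gives
θ = atan2( sin Δλ cos φ₂ , cos φ₁ sin φ₂ − sin φ₁ cos φ₂ cos Δλ ) = atan2(-0.5958, 0.7644) = -37.94°.
Adding 360° brings this into [0°, 360°): 322.1°.

322.1°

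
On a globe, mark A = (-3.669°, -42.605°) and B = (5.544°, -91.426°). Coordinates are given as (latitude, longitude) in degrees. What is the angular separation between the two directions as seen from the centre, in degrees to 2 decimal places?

49.62°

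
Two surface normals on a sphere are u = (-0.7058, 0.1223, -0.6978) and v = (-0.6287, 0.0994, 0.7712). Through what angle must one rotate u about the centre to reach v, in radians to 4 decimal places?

u·v = -0.0823; |u| = 1.0000, |v| = 0.9999.
cos θ = (u·v)/(|u||v|) = -0.0823, so θ = 1.6531 rad.

1.6531 rad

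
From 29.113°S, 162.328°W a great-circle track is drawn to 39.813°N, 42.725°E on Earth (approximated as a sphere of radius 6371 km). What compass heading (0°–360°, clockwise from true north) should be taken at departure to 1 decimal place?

304.2°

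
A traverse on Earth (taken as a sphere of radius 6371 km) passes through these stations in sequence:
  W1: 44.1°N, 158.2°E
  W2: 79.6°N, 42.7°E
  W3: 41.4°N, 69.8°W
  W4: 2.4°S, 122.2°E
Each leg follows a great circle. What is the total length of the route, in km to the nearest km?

Leg W1→W2: central angle 0.8910 rad, distance 5676.3 km.
Leg W2→W3: central angle 0.9290 rad, distance 5918.7 km.
Leg W3→W4: central angle 2.4353 rad, distance 15515.3 km.
Total: 5676.3 + 5918.7 + 15515.3 ≈ 27110 km.

27110 km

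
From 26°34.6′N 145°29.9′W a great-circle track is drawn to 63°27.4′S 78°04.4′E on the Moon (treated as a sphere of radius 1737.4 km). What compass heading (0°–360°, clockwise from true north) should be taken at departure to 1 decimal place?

With φ₁ = 0.4639, φ₂ = -1.1075, Δλ = -2.3811 rad, the forward-azimuth formula gives
θ = atan2( sin Δλ cos φ₂ , cos φ₁ sin φ₂ − sin φ₁ cos φ₂ cos Δλ ) = atan2(-0.3080, -0.6552) = -154.82°.
Adding 360° brings this into [0°, 360°): 205.2°.

205.2°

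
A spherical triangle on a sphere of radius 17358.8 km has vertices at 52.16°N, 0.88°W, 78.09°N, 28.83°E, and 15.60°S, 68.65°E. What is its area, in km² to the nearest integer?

152880143 km²

Side lengths (central angles): a = 1.6815, b = 1.5765, c = 0.4892 rad; semiperimeter s = 1.8736.
By l'Huilier's theorem, tan(E/4) = √[tan(s/2) tan((s−a)/2) tan((s−b)/2) tan((s−c)/2)], giving spherical excess E = 0.5074 rad.
Area = E·R² = 0.5074 × (17358.8)² ≈ 152880143 km².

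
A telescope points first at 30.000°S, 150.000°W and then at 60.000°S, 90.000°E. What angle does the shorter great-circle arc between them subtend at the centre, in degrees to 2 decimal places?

77.50°

In radians: φ₁ = -0.5236, φ₂ = -1.0472, Δλ = -120.000° = -2.0944 rad.
cos c = sin φ₁ sin φ₂ + cos φ₁ cos φ₂ cos Δλ = (-0.5000)(-0.8660) + (0.8660)(0.5000)(-0.5000) = 0.21651,
so c = arccos(0.21651) = 1.35256 rad.
So the angular separation is 77.50°.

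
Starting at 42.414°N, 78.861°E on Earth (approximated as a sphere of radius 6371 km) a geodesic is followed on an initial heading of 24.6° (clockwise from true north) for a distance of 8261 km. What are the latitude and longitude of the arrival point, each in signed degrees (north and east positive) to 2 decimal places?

Angular distance δ = d/R = 8261/6371 = 1.29666 rad; initial bearing θ = 0.4294 rad.
sin φ₂ = sin φ₁ cos δ + cos φ₁ sin δ cos θ = (0.6745)(0.2707) + (0.7383)(0.9627)(0.9092) = 0.8288, so φ₂ = 55.98°.
Δλ = atan2(sin θ sin δ cos φ₁, cos δ − sin φ₁ sin φ₂) = atan2(0.2959, -0.2883) = 134.258°.
λ₂ = 78.861° + 134.258° = 213.12° → -146.88° after wrapping to (−180°, 180°].

55.98°, -146.88°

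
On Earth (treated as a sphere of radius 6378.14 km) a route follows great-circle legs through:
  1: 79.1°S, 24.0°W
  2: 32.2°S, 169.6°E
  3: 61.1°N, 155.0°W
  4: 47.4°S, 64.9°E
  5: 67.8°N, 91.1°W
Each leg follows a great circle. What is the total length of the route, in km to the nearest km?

Leg 1→2: central angle 1.1942 rad, distance 7616.9 km.
Leg 2→3: central angle 1.7044 rad, distance 10870.7 km.
Leg 3→4: central angle 2.6801 rad, distance 17094.0 km.
Leg 4→5: central angle 2.7267 rad, distance 17391.5 km.
Total: 7616.9 + 10870.7 + 17094.0 + 17391.5 ≈ 52973 km.

52973 km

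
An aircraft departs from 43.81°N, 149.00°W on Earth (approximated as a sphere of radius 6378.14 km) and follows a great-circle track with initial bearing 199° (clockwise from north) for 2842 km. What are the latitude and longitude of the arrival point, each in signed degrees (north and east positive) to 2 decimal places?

19.31°, -157.55°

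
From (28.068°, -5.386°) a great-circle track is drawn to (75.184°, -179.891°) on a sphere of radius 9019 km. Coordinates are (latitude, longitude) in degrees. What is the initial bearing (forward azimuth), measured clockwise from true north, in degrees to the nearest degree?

359°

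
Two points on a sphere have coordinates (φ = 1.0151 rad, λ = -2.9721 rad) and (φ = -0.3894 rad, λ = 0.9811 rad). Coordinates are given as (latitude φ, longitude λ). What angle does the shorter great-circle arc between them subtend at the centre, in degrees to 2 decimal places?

With latitudes φ₁ = 58.161°, φ₂ = -22.311° and longitude difference Δλ = -133.498°:
cos c = sin φ₁ sin φ₂ + cos φ₁ cos φ₂ cos Δλ = (0.8495)(-0.3796) + (0.5275)(0.9251)(-0.6883) = -0.65845,
so c = arccos(-0.65845) = 2.28955 rad.
So the angular separation is 131.18°.

131.18°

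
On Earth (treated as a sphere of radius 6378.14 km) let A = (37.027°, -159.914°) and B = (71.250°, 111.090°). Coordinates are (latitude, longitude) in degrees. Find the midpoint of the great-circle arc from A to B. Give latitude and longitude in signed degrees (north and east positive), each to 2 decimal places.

60.80°, 178.30°

The central angle between A and B is δ = 0.9585 rad.
With f = 0.5, the slerp weights are sin((1−f)δ)/sin δ = 0.5635 and sin(fδ)/sin δ = 0.5635.
Weighted sum of the unit vectors: (0.5635)·(-0.7498,-0.2742,0.6022) + (0.5635)·(-0.1157,0.2999,0.9469) = (-0.4877, 0.0145, 0.8729).
Converting back: φ = atan2(z, √(x²+y²)) = 60.80°, λ = atan2(y, x) = 178.30°.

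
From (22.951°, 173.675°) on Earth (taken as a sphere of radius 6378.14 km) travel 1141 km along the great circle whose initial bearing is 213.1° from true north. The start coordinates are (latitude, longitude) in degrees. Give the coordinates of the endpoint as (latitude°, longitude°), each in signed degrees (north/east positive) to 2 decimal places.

14.27°, 167.92°

Angular distance δ = d/R = 1141/6378.14 = 0.17889 rad; initial bearing θ = 3.7193 rad.
sin φ₂ = sin φ₁ cos δ + cos φ₁ sin δ cos θ = (0.3899)(0.9840) + (0.9208)(0.1779)(-0.8377) = 0.2465, so φ₂ = 14.27°.
Δλ = atan2(sin θ sin δ cos φ₁, cos δ − sin φ₁ sin φ₂) = atan2(-0.0895, 0.8879) = -5.754°.
λ₂ = 173.675° − 5.754° = 167.92°.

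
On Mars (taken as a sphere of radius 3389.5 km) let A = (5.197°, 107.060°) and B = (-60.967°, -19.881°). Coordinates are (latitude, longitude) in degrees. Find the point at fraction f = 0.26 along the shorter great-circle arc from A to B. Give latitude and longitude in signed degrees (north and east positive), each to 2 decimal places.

-21.11°, 94.51°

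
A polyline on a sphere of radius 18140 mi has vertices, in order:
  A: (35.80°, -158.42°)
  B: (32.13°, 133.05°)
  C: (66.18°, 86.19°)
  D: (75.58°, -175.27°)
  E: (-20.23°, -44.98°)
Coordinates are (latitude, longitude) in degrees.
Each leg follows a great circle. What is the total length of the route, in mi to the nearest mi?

78574 mi

Leg A→B: central angle 0.9734 rad, distance 17657.3 mi.
Leg B→C: central angle 0.7664 rad, distance 13902.8 mi.
Leg C→D: central angle 0.5134 rad, distance 9313.7 mi.
Leg D→E: central angle 2.0783 rad, distance 37700.4 mi.
Total: 17657.3 + 13902.8 + 9313.7 + 37700.4 ≈ 78574 mi.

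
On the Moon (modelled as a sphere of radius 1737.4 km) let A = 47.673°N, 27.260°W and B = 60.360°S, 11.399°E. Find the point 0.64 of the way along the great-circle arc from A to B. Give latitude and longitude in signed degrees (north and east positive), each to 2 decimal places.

-22.02°, -7.20°

Central angle δ = 1.9633 rad. Interpolating on the sphere with fraction f = 0.64:
P = [sin((1−f)δ)·A + sin(fδ)·B] / sin δ = 0.7029·A + 1.0293·B in Cartesian coordinates,
giving P = (0.9197, -0.1162, -0.3750), i.e. latitude -22.02°, longitude -7.20°.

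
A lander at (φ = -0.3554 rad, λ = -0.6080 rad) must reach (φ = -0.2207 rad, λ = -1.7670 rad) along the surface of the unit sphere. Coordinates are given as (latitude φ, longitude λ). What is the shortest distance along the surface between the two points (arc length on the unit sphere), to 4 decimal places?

1.1126

With latitudes φ₁ = -20.363°, φ₂ = -12.645° and longitude difference Δλ = -66.406°:
Haversine: a = sin²(Δφ/2) + cos φ₁ cos φ₂ sin²(Δλ/2) = 0.0045 + (0.9375)(0.9757)(0.2999) = 0.27884.
Central angle c = 2·arcsin(√a) = 1.11262 rad.
On the unit sphere the arc length equals the central angle: 1.1126.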